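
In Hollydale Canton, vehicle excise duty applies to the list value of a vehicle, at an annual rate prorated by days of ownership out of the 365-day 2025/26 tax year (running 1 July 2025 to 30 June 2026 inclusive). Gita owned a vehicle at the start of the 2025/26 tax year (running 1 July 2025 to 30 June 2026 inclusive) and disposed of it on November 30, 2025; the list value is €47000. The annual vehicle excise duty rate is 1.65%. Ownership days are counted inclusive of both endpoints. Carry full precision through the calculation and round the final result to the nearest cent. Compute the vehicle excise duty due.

€325.07

Days held (July 1 – November 30, 2025): 153 out of 365
Tax = €47000 × 1.65% × 153/365 = €325.0726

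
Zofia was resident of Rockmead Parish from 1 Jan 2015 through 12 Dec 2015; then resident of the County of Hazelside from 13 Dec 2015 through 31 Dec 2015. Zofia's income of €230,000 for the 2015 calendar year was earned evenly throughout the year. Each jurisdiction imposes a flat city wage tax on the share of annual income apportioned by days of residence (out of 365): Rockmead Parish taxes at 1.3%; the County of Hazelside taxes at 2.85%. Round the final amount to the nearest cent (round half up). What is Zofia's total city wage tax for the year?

Rockmead Parish, 1 Jan – 12 Dec 2015: 346 days → €230,000 × 1.3% × 346/365 = €2,834.3562
The County of Hazelside, 13 Dec – 31 Dec 2015: 19 days → €230,000 × 2.85% × 19/365 = €341.2192
Total = €3,175.5753

€3,175.58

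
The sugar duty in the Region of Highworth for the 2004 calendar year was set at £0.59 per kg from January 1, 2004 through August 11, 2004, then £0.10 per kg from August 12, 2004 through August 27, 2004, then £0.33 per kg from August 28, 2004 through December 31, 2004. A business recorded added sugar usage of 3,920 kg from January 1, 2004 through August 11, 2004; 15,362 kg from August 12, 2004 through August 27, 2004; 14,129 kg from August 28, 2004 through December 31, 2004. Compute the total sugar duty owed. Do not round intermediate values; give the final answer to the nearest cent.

£8,511.57

January 1 – August 11, 2004: 3,920 kg at £0.59/kg → £2,312.80
August 12 – August 27, 2004: 15,362 kg at £0.10/kg → £1,536.20
August 28 – December 31, 2004: 14,129 kg at £0.33/kg → £4,662.57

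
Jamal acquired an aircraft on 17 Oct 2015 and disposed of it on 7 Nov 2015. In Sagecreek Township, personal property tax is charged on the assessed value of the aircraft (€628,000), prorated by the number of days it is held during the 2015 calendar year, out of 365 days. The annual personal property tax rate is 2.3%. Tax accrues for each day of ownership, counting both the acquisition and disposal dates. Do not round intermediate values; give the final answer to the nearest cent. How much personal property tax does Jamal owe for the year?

Days held (17 Oct – 7 Nov 2015): 22 out of 365
Tax = €628,000 × 2.3% × 22/365 = €870.5973

€870.60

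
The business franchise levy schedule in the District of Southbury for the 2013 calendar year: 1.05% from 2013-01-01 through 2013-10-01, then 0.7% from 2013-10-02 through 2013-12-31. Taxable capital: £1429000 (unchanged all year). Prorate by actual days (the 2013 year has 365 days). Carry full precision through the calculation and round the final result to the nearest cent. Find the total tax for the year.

£13757.55

2013-01-01 to 2013-10-01: 274 days at 1.05% → £1429000 × 1.05% × 274/365 = £11263.6521
2013-10-02 to 2013-12-31: 91 days at 0.7% → £1429000 × 0.7% × 91/365 = £2493.8986
Total = £13757.5507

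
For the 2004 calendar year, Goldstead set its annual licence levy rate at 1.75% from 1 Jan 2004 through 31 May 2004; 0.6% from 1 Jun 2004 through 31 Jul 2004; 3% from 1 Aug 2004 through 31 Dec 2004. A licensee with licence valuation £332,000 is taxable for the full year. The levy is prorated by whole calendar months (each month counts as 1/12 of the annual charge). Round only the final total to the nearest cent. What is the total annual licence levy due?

1 Jan – 31 May 2004: 5 months at 1.75% → £332,000 × 1.75% × 5/12 = £2,420.8333
1 Jun – 31 Jul 2004: 2 months at 0.6% → £332,000 × 0.6% × 2/12 = £332.0000
1 Aug – 31 Dec 2004: 5 months at 3% → £332,000 × 3% × 5/12 = £4,150.0000
Total = £6,902.8333

£6,902.83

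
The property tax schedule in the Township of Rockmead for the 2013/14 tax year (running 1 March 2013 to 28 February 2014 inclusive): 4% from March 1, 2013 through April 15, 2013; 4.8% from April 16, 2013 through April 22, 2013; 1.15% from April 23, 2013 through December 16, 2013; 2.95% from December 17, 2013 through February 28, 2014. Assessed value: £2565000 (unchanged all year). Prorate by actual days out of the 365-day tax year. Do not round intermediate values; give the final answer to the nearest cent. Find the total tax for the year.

£49866.41

March 1 – April 15, 2013: 46 days at 4% → £2565000 × 4% × 46/365 = £12930.4110
April 16 – April 22, 2013: 7 days at 4.8% → £2565000 × 4.8% × 7/365 = £2361.2055
April 23 – December 16, 2013: 238 days at 1.15% → £2565000 × 1.15% × 238/365 = £19233.9863
December 17, 2013 – February 28, 2014: 74 days at 2.95% → £2565000 × 2.95% × 74/365 = £15340.8082
Total = £49866.4110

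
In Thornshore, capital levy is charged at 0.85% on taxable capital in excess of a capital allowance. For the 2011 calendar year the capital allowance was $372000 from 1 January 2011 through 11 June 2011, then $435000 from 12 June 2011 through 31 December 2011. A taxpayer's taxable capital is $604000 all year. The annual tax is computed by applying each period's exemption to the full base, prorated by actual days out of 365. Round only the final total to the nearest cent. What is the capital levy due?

1 January – 11 June 2011: 162 days, exemption $372000 → ($604000 − $372000) × 0.85% × 162/365 = $875.2438
12 June – 31 December 2011: 203 days, exemption $435000 → ($604000 − $435000) × 0.85% × 203/365 = $798.9301
Total = $1674.1740

$1674.17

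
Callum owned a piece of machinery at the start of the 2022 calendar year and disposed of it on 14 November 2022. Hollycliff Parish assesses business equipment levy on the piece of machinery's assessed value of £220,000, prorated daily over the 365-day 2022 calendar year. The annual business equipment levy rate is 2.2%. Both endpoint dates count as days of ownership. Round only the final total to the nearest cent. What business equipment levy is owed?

Days held (1 January – 14 November 2022): 318 out of 365
Tax = £220,000 × 2.2% × 318/365 = £4,216.7671

£4,216.77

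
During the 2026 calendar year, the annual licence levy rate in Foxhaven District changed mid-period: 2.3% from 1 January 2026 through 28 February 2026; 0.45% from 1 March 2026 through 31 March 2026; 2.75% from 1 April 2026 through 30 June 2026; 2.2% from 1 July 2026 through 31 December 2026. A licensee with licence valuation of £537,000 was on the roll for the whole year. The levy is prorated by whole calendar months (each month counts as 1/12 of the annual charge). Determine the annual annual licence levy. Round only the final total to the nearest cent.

1 January – 28 February 2026: 2 months at 2.3% → £537,000 × 2.3% × 2/12 = £2,058.5000
1 March – 31 March 2026: 1 month at 0.45% → £537,000 × 0.45% × 1/12 = £201.3750
1 April – 30 June 2026: 3 months at 2.75% → £537,000 × 2.75% × 3/12 = £3,691.8750
1 July – 31 December 2026: 6 months at 2.2% → £537,000 × 2.2% × 6/12 = £5,907.0000
Total = £11,858.7500

£11,858.75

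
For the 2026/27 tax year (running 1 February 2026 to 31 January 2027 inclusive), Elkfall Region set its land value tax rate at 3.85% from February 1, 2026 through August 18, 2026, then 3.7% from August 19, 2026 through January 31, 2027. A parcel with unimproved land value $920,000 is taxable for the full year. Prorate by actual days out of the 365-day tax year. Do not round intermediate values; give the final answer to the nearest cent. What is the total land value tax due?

February 1 – August 18, 2026: 199 days at 3.85% → $920,000 × 3.85% × 199/365 = $19,311.1781
August 19, 2026 – January 31, 2027: 166 days at 3.7% → $920,000 × 3.7% × 166/365 = $15,481.2055
Total = $34,792.3836

$34,792.38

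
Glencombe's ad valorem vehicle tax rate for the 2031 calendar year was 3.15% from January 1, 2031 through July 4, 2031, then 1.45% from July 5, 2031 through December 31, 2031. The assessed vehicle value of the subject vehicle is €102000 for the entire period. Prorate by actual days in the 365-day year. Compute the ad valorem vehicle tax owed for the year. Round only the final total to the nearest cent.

€2357.88

January 1 – July 4, 2031: 185 days at 3.15% → €102000 × 3.15% × 185/365 = €1628.5068
July 5 – December 31, 2031: 180 days at 1.45% → €102000 × 1.45% × 180/365 = €729.3699
Total = €2357.8767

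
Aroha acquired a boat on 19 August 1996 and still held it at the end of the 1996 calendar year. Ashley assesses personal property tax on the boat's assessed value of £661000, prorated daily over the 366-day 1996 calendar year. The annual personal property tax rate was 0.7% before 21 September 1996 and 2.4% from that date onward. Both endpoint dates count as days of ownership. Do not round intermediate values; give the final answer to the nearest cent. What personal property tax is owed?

19 August – 20 September 1996: 33 days at 0.7% → £661000 × 0.7% × 33/366 = £417.1885
21 September – 31 December 1996: 102 days at 2.4% → £661000 × 2.4% × 102/366 = £4421.1148
Total = £4838.3033

£4838.30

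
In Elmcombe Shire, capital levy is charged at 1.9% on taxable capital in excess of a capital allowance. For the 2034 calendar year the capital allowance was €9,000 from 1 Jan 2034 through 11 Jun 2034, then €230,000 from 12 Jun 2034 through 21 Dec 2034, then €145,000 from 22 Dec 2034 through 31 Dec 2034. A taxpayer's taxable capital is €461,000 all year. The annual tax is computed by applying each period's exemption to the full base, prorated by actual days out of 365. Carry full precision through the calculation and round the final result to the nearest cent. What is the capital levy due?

€6,296.91

1 Jan – 11 Jun 2034: 162 days, exemption €9,000 → (€461,000 − €9,000) × 1.9% × 162/365 = €3,811.6603
12 Jun – 21 Dec 2034: 193 days, exemption €230,000 → (€461,000 − €230,000) × 1.9% × 193/365 = €2,320.7589
22 Dec – 31 Dec 2034: 10 days, exemption €145,000 → (€461,000 − €145,000) × 1.9% × 10/365 = €164.4932
Total = €6,296.9123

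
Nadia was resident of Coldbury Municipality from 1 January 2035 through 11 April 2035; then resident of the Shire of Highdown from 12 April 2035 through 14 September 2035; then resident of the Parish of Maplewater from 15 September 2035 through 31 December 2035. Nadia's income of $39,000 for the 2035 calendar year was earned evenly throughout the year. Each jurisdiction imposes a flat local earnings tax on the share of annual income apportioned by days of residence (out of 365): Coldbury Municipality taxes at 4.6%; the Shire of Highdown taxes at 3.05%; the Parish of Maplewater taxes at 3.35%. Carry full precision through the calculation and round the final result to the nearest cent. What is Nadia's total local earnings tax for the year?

Coldbury Municipality, 1 January – 11 April 2035: 101 days → $39,000 × 4.6% × 101/365 = $496.4219
The Shire of Highdown, 12 April – 14 September 2035: 156 days → $39,000 × 3.05% × 156/365 = $508.3890
The Parish of Maplewater, 15 September – 31 December 2035: 108 days → $39,000 × 3.35% × 108/365 = $386.5808
Total = $1,391.3918

$1,391.39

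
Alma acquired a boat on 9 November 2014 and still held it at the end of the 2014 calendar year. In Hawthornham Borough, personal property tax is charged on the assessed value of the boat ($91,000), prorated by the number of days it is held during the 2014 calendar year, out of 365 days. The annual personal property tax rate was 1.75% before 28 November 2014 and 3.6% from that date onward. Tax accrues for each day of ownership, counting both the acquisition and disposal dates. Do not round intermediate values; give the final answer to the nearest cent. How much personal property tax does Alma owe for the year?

9 November – 27 November 2014: 19 days at 1.75% → $91,000 × 1.75% × 19/365 = $82.8973
28 November – 31 December 2014: 34 days at 3.6% → $91,000 × 3.6% × 34/365 = $305.1616
Total = $388.0589

$388.06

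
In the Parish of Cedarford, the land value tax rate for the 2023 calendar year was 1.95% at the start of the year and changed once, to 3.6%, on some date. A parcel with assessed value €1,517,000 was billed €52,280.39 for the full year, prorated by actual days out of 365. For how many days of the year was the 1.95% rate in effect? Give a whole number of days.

Let d = days at the first rate; then 365 − d days at the second rate.
€1,517,000 × [1.95%·d + 3.6%·(365−d)] / 365 = €52,280.39
Solving gives d = 34, so the new rate took effect on 4 Feb 2023.

34 days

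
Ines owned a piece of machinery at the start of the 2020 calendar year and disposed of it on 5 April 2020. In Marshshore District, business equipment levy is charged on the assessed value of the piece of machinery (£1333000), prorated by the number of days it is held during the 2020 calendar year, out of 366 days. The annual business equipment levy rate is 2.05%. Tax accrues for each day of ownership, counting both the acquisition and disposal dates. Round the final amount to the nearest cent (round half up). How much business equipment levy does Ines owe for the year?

Days held (1 January – 5 April 2020): 96 out of 366
Tax = £1333000 × 2.05% × 96/366 = £7167.6066

£7167.61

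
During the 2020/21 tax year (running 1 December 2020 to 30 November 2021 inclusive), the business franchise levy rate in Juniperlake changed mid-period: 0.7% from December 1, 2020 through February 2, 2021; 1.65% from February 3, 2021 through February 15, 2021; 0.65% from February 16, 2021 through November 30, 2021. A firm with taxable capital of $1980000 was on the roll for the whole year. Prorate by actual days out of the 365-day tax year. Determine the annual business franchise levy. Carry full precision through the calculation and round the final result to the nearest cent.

$13748.79

December 1, 2020 – February 2, 2021: 64 days at 0.7% → $1980000 × 0.7% × 64/365 = $2430.2466
February 3 – February 15, 2021: 13 days at 1.65% → $1980000 × 1.65% × 13/365 = $1163.5890
February 16 – November 30, 2021: 288 days at 0.65% → $1980000 × 0.65% × 288/365 = $10154.9589
Total = $13748.7945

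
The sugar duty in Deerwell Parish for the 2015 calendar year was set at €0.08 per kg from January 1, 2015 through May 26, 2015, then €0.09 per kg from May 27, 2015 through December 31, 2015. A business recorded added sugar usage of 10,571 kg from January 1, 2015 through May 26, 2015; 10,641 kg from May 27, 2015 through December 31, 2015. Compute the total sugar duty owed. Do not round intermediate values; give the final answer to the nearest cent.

January 1 – May 26, 2015: 10,571 kg at €0.08/kg → €845.68
May 27 – December 31, 2015: 10,641 kg at €0.09/kg → €957.69

€1,803.37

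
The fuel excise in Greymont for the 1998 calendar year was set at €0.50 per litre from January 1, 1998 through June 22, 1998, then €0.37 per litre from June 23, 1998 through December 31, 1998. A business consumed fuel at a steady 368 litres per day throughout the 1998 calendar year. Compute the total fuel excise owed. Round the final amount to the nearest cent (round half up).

January 1 – June 22, 1998: 173 days × 368 litres/day = 63,664 litres at €0.50/litre → €31,832.00
June 23 – December 31, 1998: 192 days × 368 litres/day = 70,656 litres at €0.37/litre → €26,142.72

€57,974.72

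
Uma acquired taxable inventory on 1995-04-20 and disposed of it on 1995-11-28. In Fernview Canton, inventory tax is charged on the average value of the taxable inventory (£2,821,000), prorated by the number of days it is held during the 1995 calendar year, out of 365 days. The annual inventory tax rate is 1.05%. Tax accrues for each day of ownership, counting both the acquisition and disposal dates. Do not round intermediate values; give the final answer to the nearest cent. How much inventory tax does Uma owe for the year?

£18,096.91

Days held (1995-04-20 to 1995-11-28): 223 out of 365
Tax = £2,821,000 × 1.05% × 223/365 = £18,096.9082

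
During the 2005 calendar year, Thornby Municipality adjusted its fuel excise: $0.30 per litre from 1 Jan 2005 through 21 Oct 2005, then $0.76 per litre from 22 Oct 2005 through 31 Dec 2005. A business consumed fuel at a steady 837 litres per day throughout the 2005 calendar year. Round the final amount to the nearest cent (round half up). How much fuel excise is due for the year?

1 Jan – 21 Oct 2005: 294 days × 837 litres/day = 246,078 litres at $0.30/litre → $73,823.40
22 Oct – 31 Dec 2005: 71 days × 837 litres/day = 59,427 litres at $0.76/litre → $45,164.52

$118,987.92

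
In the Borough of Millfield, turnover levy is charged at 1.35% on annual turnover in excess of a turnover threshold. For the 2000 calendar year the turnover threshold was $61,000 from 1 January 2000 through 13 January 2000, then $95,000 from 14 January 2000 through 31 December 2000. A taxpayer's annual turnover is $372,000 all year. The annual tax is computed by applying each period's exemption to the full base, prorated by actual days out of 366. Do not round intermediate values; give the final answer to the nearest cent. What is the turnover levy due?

1 January – 13 January 2000: 13 days, exemption $61,000 → ($372,000 − $61,000) × 1.35% × 13/366 = $149.1270
14 January – 31 December 2000: 353 days, exemption $95,000 → ($372,000 − $95,000) × 1.35% × 353/366 = $3,606.6762
Total = $3,755.8033

$3,755.80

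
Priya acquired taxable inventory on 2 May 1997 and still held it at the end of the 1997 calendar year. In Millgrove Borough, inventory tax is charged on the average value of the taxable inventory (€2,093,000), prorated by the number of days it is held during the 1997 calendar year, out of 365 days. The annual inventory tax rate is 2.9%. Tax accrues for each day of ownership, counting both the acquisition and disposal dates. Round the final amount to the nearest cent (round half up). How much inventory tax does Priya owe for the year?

Days held (2 May – 31 Dec 1997): 244 out of 365
Tax = €2,093,000 × 2.9% × 244/365 = €40,575.5288

€40,575.53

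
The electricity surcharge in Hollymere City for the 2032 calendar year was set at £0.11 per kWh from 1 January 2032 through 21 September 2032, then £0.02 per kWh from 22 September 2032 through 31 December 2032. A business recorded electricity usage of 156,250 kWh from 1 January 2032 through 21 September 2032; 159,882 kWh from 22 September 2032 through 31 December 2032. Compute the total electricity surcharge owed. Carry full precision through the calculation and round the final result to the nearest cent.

1 January – 21 September 2032: 156,250 kWh at £0.11/kWh → £17,187.50
22 September – 31 December 2032: 159,882 kWh at £0.02/kWh → £3,197.64

£20,385.14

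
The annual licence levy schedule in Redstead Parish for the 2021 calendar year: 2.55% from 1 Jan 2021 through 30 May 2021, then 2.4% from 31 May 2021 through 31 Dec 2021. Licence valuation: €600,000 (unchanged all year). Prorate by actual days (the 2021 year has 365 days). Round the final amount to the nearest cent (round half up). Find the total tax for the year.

€14,769.86

1 Jan – 30 May 2021: 150 days at 2.55% → €600,000 × 2.55% × 150/365 = €6,287.6712
31 May – 31 Dec 2021: 215 days at 2.4% → €600,000 × 2.4% × 215/365 = €8,482.1918
Total = €14,769.8630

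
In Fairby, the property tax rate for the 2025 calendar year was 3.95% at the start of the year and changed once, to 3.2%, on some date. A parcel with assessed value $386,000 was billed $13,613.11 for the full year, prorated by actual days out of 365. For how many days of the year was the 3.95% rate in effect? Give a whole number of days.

Let d = days at the first rate; then 365 − d days at the second rate.
$386,000 × [3.95%·d + 3.2%·(365−d)] / 365 = $13,613.11
Solving gives d = 159, so the new rate took effect on 9 Jun 2025.

159 days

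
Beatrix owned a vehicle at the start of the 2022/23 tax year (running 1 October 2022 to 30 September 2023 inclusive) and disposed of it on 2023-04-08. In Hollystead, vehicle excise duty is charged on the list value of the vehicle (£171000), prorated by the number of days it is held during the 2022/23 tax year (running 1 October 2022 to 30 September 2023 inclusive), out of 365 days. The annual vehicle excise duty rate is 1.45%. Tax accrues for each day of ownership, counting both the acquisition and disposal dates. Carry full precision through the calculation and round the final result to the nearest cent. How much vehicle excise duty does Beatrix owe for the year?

£1290.70

Days held (2022-10-01 to 2023-04-08): 190 out of 365
Tax = £171000 × 1.45% × 190/365 = £1290.6986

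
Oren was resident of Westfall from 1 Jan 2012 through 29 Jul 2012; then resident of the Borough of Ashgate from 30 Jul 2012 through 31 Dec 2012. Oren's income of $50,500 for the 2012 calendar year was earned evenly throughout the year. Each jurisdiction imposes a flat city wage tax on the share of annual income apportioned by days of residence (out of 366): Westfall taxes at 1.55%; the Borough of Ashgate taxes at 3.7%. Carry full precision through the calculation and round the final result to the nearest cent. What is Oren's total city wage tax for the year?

$1,242.56

Westfall, 1 Jan – 29 Jul 2012: 211 days → $50,500 × 1.55% × 211/366 = $451.2575
The Borough of Ashgate, 30 Jul – 31 Dec 2012: 155 days → $50,500 × 3.7% × 155/366 = $791.3046
Total = $1,242.5622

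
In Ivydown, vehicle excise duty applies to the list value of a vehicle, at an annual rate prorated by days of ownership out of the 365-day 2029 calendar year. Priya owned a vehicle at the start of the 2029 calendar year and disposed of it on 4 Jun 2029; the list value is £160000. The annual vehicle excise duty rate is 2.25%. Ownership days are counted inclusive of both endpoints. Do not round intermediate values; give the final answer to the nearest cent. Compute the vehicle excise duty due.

Days held (1 Jan – 4 Jun 2029): 155 out of 365
Tax = £160000 × 2.25% × 155/365 = £1528.7671

£1528.77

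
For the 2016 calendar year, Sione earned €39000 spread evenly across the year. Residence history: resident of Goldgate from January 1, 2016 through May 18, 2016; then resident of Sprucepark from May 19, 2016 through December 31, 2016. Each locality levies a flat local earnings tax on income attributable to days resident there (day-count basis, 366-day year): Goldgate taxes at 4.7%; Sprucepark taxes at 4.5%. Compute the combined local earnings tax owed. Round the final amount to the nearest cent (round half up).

€1784.62

Goldgate, January 1 – May 18, 2016: 139 days → €39000 × 4.7% × 139/366 = €696.1393
Sprucepark, May 19 – December 31, 2016: 227 days → €39000 × 4.5% × 227/366 = €1088.4836
Total = €1784.6230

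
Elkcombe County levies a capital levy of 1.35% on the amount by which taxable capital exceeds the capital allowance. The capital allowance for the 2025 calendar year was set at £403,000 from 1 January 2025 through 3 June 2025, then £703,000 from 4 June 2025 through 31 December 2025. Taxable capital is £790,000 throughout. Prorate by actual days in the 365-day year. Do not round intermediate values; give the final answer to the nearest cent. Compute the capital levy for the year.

£2,883.27

1 January – 3 June 2025: 154 days, exemption £403,000 → (£790,000 − £403,000) × 1.35% × 154/365 = £2,204.3096
4 June – 31 December 2025: 211 days, exemption £703,000 → (£790,000 − £703,000) × 1.35% × 211/365 = £678.9575
Total = £2,883.2671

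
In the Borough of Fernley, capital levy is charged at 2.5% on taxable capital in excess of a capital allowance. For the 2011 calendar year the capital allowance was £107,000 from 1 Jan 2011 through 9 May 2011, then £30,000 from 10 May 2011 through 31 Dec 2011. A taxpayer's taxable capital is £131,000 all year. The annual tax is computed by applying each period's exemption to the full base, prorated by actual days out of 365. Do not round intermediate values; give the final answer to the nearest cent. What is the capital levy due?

1 Jan – 9 May 2011: 129 days, exemption £107,000 → (£131,000 − £107,000) × 2.5% × 129/365 = £212.0548
10 May – 31 Dec 2011: 236 days, exemption £30,000 → (£131,000 − £30,000) × 2.5% × 236/365 = £1,632.6027
Total = £1,844.6575

£1,844.66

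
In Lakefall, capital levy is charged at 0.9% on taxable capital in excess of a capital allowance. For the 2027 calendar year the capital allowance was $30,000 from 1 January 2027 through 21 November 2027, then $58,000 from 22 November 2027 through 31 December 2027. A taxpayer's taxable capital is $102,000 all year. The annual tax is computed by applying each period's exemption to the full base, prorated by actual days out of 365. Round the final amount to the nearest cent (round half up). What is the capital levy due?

1 January – 21 November 2027: 325 days, exemption $30,000 → ($102,000 − $30,000) × 0.9% × 325/365 = $576.9863
22 November – 31 December 2027: 40 days, exemption $58,000 → ($102,000 − $58,000) × 0.9% × 40/365 = $43.3973
Total = $620.3836

$620.38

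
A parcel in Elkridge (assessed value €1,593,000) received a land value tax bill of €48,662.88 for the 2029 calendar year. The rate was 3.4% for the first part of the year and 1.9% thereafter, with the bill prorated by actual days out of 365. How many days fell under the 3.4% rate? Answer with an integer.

Let d = days at the first rate; then 365 − d days at the second rate.
€1,593,000 × [3.4%·d + 1.9%·(365−d)] / 365 = €48,662.88
Solving gives d = 281, so the new rate took effect on 9 October 2029.

281 days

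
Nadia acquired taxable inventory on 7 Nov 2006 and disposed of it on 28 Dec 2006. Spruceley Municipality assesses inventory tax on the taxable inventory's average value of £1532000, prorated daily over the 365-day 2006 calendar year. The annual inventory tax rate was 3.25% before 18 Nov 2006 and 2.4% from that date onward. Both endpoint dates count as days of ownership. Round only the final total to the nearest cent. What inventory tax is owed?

7 Nov – 17 Nov 2006: 11 days at 3.25% → £1532000 × 3.25% × 11/365 = £1500.5205
18 Nov – 28 Dec 2006: 41 days at 2.4% → £1532000 × 2.4% × 41/365 = £4130.1041
Total = £5630.6247

£5630.62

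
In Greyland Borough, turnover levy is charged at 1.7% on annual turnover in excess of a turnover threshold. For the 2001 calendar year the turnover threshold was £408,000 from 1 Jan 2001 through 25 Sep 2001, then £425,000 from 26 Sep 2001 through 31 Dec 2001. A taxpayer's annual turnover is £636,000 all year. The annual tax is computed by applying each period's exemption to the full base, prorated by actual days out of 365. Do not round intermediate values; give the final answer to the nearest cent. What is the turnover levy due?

1 Jan – 25 Sep 2001: 268 days, exemption £408,000 → (£636,000 − £408,000) × 1.7% × 268/365 = £2,845.9397
26 Sep – 31 Dec 2001: 97 days, exemption £425,000 → (£636,000 − £425,000) × 1.7% × 97/365 = £953.2575
Total = £3,799.1973

£3,799.20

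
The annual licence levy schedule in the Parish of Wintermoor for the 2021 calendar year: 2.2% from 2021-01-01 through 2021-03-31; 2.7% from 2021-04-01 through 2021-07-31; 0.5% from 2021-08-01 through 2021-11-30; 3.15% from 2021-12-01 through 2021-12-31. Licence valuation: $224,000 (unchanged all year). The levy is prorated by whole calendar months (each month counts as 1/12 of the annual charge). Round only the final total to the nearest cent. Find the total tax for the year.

$4,209.33

2021-01-01 to 2021-03-31: 3 months at 2.2% → $224,000 × 2.2% × 3/12 = $1,232.0000
2021-04-01 to 2021-07-31: 4 months at 2.7% → $224,000 × 2.7% × 4/12 = $2,016.0000
2021-08-01 to 2021-11-30: 4 months at 0.5% → $224,000 × 0.5% × 4/12 = $373.3333
2021-12-01 to 2021-12-31: 1 month at 3.15% → $224,000 × 3.15% × 1/12 = $588.0000
Total = $4,209.3333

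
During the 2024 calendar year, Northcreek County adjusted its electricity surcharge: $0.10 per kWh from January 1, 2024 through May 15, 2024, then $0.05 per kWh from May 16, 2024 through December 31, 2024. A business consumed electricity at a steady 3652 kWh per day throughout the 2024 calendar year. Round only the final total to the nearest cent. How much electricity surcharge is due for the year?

January 1 – May 15, 2024: 136 days × 3652 kWh/day = 496,672 kWh at $0.10/kWh → $49,667.20
May 16 – December 31, 2024: 230 days × 3652 kWh/day = 839,960 kWh at $0.05/kWh → $41,998.00

$91,665.20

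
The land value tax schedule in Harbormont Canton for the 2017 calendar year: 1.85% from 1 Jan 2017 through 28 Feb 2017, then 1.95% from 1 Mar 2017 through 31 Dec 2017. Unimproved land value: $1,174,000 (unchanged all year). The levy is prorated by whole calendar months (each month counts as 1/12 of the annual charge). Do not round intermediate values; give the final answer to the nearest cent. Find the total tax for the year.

$22,697.33

1 Jan – 28 Feb 2017: 2 months at 1.85% → $1,174,000 × 1.85% × 2/12 = $3,619.8333
1 Mar – 31 Dec 2017: 10 months at 1.95% → $1,174,000 × 1.95% × 10/12 = $19,077.5000
Total = $22,697.3333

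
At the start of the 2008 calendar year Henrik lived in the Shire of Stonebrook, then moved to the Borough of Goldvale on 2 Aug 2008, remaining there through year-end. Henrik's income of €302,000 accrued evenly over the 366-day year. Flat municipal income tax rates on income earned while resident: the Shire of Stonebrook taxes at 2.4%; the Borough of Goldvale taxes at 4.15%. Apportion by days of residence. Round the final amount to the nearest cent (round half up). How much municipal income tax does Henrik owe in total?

€9,442.86

The Shire of Stonebrook, 1 Jan – 1 Aug 2008: 214 days → €302,000 × 2.4% × 214/366 = €4,237.9016
The Borough of Goldvale, 2 Aug – 31 Dec 2008: 152 days → €302,000 × 4.15% × 152/366 = €5,204.9617
Total = €9,442.8634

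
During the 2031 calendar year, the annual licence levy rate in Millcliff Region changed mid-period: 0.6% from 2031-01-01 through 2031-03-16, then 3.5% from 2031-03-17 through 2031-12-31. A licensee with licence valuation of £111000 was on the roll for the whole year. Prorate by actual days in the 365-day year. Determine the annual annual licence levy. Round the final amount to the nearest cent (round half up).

£3223.56

2031-01-01 to 2031-03-16: 75 days at 0.6% → £111000 × 0.6% × 75/365 = £136.8493
2031-03-17 to 2031-12-31: 290 days at 3.5% → £111000 × 3.5% × 290/365 = £3086.7123
Total = £3223.5616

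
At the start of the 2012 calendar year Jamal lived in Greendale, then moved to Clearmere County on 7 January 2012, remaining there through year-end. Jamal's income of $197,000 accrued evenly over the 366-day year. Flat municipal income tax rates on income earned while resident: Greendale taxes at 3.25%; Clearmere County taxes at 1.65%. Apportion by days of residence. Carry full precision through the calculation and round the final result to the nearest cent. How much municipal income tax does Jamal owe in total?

$3,302.17

Greendale, 1 January – 6 January 2012: 6 days → $197,000 × 3.25% × 6/366 = $104.9590
Clearmere County, 7 January – 31 December 2012: 360 days → $197,000 × 1.65% × 360/366 = $3,197.2131
Total = $3,302.1721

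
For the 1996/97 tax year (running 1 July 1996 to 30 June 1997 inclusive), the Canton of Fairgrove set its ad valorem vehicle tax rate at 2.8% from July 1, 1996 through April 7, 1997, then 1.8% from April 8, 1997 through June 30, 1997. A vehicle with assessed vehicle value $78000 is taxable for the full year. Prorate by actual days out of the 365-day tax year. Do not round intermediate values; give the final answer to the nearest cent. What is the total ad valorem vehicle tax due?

$2004.49

July 1, 1996 – April 7, 1997: 281 days at 2.8% → $78000 × 2.8% × 281/365 = $1681.3808
April 8 – June 30, 1997: 84 days at 1.8% → $78000 × 1.8% × 84/365 = $323.1123
Total = $2004.4932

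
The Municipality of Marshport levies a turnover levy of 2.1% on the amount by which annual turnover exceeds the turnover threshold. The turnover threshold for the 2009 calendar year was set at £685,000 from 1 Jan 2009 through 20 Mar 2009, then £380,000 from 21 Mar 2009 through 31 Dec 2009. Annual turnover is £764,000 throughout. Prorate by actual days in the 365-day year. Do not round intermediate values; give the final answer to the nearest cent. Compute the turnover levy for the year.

1 Jan – 20 Mar 2009: 79 days, exemption £685,000 → (£764,000 − £685,000) × 2.1% × 79/365 = £359.0712
21 Mar – 31 Dec 2009: 286 days, exemption £380,000 → (£764,000 − £380,000) × 2.1% × 286/365 = £6,318.6411
Total = £6,677.7123

£6,677.71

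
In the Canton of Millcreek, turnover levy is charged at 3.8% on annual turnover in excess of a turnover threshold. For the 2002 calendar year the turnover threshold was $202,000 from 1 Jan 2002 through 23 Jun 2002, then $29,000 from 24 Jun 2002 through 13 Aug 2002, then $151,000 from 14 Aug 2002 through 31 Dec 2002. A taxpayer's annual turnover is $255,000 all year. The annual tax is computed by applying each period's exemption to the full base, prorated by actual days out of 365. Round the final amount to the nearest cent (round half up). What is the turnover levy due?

$3,675.90

1 Jan – 23 Jun 2002: 174 days, exemption $202,000 → ($255,000 − $202,000) × 3.8% × 174/365 = $960.0986
24 Jun – 13 Aug 2002: 51 days, exemption $29,000 → ($255,000 − $29,000) × 3.8% × 51/365 = $1,199.9671
14 Aug – 31 Dec 2002: 140 days, exemption $151,000 → ($255,000 − $151,000) × 3.8% × 140/365 = $1,515.8356
Total = $3,675.9014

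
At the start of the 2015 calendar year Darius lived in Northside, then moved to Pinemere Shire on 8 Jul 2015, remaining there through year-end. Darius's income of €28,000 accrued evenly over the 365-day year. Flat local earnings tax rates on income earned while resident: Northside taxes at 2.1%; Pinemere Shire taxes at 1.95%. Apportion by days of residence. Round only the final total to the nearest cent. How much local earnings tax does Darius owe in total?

Northside, 1 Jan – 7 Jul 2015: 188 days → €28,000 × 2.1% × 188/365 = €302.8603
Pinemere Shire, 8 Jul – 31 Dec 2015: 177 days → €28,000 × 1.95% × 177/365 = €264.7726
Total = €567.6329

€567.63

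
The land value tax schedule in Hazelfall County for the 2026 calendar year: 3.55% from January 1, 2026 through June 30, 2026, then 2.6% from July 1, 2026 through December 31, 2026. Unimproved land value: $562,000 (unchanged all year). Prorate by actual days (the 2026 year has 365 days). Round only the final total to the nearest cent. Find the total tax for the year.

$17,259.56

January 1 – June 30, 2026: 181 days at 3.55% → $562,000 × 3.55% × 181/365 = $9,893.5096
July 1 – December 31, 2026: 184 days at 2.6% → $562,000 × 2.6% × 184/365 = $7,366.0493
Total = $17,259.5589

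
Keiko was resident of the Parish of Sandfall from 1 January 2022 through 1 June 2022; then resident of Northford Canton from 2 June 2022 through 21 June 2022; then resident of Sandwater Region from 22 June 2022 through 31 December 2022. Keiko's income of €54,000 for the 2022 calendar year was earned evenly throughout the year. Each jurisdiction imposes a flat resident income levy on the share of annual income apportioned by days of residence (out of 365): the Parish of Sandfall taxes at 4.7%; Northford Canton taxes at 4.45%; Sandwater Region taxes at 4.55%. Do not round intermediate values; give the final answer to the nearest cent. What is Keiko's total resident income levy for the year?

The Parish of Sandfall, 1 January – 1 June 2022: 152 days → €54,000 × 4.7% × 152/365 = €1,056.9205
Northford Canton, 2 June – 21 June 2022: 20 days → €54,000 × 4.45% × 20/365 = €131.6712
Sandwater Region, 22 June – 31 December 2022: 193 days → €54,000 × 4.55% × 193/365 = €1,299.1808
Total = €2,487.7726

€2,487.77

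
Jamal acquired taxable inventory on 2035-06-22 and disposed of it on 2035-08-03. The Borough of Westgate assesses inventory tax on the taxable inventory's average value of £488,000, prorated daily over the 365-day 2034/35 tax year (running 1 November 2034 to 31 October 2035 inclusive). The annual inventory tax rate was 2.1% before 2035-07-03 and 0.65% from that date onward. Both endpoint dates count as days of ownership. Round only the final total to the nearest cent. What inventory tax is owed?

2035-06-22 to 2035-07-02: 11 days at 2.1% → £488,000 × 2.1% × 11/365 = £308.8438
2035-07-03 to 2035-08-03: 32 days at 0.65% → £488,000 × 0.65% × 32/365 = £278.0932
Total = £586.9370

£586.94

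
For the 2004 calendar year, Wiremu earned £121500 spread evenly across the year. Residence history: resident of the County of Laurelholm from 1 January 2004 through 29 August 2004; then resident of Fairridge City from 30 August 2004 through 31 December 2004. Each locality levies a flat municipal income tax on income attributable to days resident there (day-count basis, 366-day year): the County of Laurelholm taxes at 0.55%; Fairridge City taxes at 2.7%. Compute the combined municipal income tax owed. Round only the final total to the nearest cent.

£1553.27

The County of Laurelholm, 1 January – 29 August 2004: 242 days → £121500 × 0.55% × 242/366 = £441.8484
Fairridge City, 30 August – 31 December 2004: 124 days → £121500 × 2.7% × 124/366 = £1111.4262
Total = £1553.2746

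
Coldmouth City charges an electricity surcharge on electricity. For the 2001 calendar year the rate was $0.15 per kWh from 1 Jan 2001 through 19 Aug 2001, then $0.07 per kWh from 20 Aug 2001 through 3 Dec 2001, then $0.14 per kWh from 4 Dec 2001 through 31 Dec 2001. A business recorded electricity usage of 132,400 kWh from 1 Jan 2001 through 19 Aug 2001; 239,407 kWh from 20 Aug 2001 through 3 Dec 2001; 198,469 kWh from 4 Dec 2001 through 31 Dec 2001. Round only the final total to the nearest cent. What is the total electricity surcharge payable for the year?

$64,404.15

1 Jan – 19 Aug 2001: 132,400 kWh at $0.15/kWh → $19,860.00
20 Aug – 3 Dec 2001: 239,407 kWh at $0.07/kWh → $16,758.49
4 Dec – 31 Dec 2001: 198,469 kWh at $0.14/kWh → $27,785.66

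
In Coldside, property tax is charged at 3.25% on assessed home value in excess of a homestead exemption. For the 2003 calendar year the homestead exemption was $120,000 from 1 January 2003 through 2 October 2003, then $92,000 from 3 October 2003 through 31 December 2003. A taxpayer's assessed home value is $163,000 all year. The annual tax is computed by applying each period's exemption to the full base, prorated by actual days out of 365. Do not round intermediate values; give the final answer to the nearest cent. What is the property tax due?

$1,621.88

1 January – 2 October 2003: 275 days, exemption $120,000 → ($163,000 − $120,000) × 3.25% × 275/365 = $1,052.9110
3 October – 31 December 2003: 90 days, exemption $92,000 → ($163,000 − $92,000) × 3.25% × 90/365 = $568.9726
Total = $1,621.8836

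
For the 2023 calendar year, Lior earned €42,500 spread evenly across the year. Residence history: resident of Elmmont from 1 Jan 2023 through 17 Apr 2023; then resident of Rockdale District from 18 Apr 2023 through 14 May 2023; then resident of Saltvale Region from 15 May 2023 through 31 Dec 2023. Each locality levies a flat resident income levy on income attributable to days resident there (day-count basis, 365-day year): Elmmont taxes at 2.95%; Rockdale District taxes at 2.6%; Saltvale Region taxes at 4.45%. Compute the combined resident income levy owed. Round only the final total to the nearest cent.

Elmmont, 1 Jan – 17 Apr 2023: 107 days → €42,500 × 2.95% × 107/365 = €367.5377
Rockdale District, 18 Apr – 14 May 2023: 27 days → €42,500 × 2.6% × 27/365 = €81.7397
Saltvale Region, 15 May – 31 Dec 2023: 231 days → €42,500 × 4.45% × 231/365 = €1,196.9281
Total = €1,646.2055

€1,646.21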